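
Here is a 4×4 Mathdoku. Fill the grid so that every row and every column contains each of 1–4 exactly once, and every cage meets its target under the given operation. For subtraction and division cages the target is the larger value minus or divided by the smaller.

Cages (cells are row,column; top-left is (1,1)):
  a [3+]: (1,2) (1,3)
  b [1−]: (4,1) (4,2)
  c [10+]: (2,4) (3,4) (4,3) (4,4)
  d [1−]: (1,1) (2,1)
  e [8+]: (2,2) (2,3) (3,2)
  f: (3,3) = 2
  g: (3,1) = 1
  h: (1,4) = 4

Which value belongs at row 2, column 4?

H is a freebie, leaving (1,4) = 4.
Cage g is a single given cell, which forces (3,1) = 1.
F is a freebie, so (3,3) = 2.
Row 3 now contains 2, which forces (3,4) = 3.
Cage a needs two cells with sum 3, which forces (1,2) = 2.
2 is placed in column 3, leaving (1,3) = 1.
Column 3 now contains 1, which forces (2,3) = 3.
3 is placed in row 3; hence (3,2) = 4.
Cage c has sum 10, which forces (4,3) = 4.
2 is placed in row 1, leaving (1,1) = 3.
Row 2 already has 3; hence (2,2) = 1.
Row 2 already has 1, which forces (2,4) = 2.
Cage b needs two cells with difference 1, so (4,1) = 2.
Column 2 already has 1, so (4,2) = 3.
2 is placed in column 4, leaving (4,4) = 1.
Row 2 already has 2, leaving (2,1) = 4.
Completed grid: 3 2 1 4 / 4 1 3 2 / 1 4 2 3 / 2 3 4 1.

2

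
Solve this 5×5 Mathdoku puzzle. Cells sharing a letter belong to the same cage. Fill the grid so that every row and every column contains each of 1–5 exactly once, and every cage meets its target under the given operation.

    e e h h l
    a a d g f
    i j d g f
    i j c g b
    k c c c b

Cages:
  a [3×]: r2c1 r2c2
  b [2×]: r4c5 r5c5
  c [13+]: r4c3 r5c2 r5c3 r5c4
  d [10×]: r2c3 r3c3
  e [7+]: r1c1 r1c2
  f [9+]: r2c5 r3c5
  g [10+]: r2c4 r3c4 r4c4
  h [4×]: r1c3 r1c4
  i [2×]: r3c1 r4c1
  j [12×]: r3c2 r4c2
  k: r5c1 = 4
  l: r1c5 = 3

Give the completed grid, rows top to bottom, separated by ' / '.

Cage l is given, which forces r1c5 = 3.
Cage k is a single given cell, which forces r5c1 = 4.
Column 1 needs a 3, and only r2c1 is open for it.
3 is placed in row 2; hence r2c2 = 1.
The only place for 5 in column 1 is r1c1.
Row 1 now contains 5; hence r1c2 = 2.
Column 2 needs a 5, and only r5c2 is open for it.
Cage c needs sum 13; hence r4c3 = 4.
4 is placed in column 3; hence r1c3 = 1.
The two cells of cage h must have product 4, leaving r1c4 = 4.
Cage j needs two cells with product 12; hence r3c2 = 4.
4 is placed in row 3, so r3c5 = 5.
Row 4 now contains 4, which forces r4c2 = 3.
3 is placed in row 4; hence r4c4 = 5.
Column 3 already has 1; hence r5c3 = 3.
Row 5 now contains 3, which forces r5c4 = 1.
1 is placed in row 5, leaving r5c5 = 2.
Cage d's pair has product 10; hence r2c3 = 5.
Column 4 now contains 5, which forces r2c4 = 2.
Column 5 now contains 5, which forces r2c5 = 4.
Row 3 already has 5, which forces r3c3 = 2.
Cage g needs sum 10; hence r3c4 = 3.
Column 5 already has 2, which forces r4c5 = 1.
Row 3 already has 2, so r3c1 = 1.
1 is placed in row 4; hence r4c1 = 2.

5 2 1 4 3 / 3 1 5 2 4 / 1 4 2 3 5 / 2 3 4 5 1 / 4 5 3 1 2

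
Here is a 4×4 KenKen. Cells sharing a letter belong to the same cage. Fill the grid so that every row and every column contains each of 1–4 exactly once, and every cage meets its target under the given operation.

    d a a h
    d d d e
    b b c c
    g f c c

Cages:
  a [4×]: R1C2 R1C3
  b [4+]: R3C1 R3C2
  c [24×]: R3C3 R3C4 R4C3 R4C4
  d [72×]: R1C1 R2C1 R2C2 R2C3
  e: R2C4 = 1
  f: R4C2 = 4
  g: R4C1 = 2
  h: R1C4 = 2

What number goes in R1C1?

Cage d needs product 72; hence R1C1 = 3.
H is a freebie, which forces R1C4 = 2.
Cage e is a single given cell, leaving R2C4 = 1.
Column 1 now contains 3, leaving R3C1 = 1.
Row 3 already has 1, leaving R3C2 = 3.
Row 3 already has 3; hence R3C4 = 4.
Cage g is given, leaving R4C1 = 2.
Cage f is given, which forces R4C2 = 4.
4 is placed in column 4; hence R4C4 = 3.
4 is placed in column 2; hence R1C2 = 1.
The two cells of cage a must have product 4, so R1C3 = 4.
2 is placed in column 1, which forces R2C1 = 4.
4 is placed in column 2, so R2C2 = 2.
Cage d has product 72, leaving R2C3 = 3.
Row 3 now contains 4, so R3C3 = 2.
Row 4 now contains 3, leaving R4C3 = 1.
Filled in: 3 1 4 2 / 4 2 3 1 / 1 3 2 4 / 2 4 1 3.

3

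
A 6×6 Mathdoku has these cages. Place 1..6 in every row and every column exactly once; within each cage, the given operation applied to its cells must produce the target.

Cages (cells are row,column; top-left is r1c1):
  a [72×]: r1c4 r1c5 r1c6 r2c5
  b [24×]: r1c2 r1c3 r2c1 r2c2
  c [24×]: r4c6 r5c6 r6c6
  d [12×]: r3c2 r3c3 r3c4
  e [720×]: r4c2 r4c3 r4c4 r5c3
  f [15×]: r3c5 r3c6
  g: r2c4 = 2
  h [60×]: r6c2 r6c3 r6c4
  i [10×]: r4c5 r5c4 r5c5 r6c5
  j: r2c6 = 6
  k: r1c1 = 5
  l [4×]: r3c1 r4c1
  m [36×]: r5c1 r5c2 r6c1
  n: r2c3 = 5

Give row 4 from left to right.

1 6 4 5 2 3

Cage k is a single given cell, leaving r1c1 = 5.
N is a freebie; hence r2c3 = 5.
Cage g is a single given cell, which forces r2c4 = 2.
Cage j is given; hence r2c6 = 6.
Column 3 now contains 5; hence r4c3 = 4.
The 4 cells of cage e must have product 720, so r5c3 = 6.
Cage i needs product 10, which forces r5c4 = 1.
The two cells of cage l must have product 4, which forces r3c1 = 4.
Row 4 already has 4, so r4c1 = 1.
Column 1 already has 1, leaving r2c1 = 3.
The 3 cells of cage d must have product 12; hence r3c4 = 6.
Column 4 now contains 6, so r4c4 = 5.
Row 4 already has 5; hence r4c5 = 2.
Row 4 now contains 2, which forces r4c6 = 3.
Column 1 already has 3, leaving r5c1 = 2.
Row 5 already has 2; hence r5c2 = 3.
Column 5 now contains 2, so r5c5 = 5.
Row 5 already has 2, leaving r5c6 = 4.
Cage m has product 36, which forces r6c1 = 6.
Column 4 now contains 5; hence r6c4 = 4.
The 4 cells of cage i must have product 10, which forces r6c5 = 1.
Column 6 now contains 4; hence r6c6 = 2.
Column 4 now contains 4, which forces r1c4 = 3.
Cage a has product 72, leaving r1c5 = 6.
Column 6 already has 2, which forces r1c6 = 1.
Column 5 already has 1; hence r2c5 = 4.
Column 5 now contains 5; hence r3c5 = 3.
Column 6 already has 3, which forces r3c6 = 5.
Row 4 already has 5, which forces r4c2 = 6.
Row 6 already has 4, so r6c2 = 5.
Row 6 now contains 2; hence r6c3 = 3.
Cage b has product 24, so r1c2 = 4.
Row 1 already has 1, which forces r1c3 = 2.
Row 2 already has 4, so r2c2 = 1.
1 is placed in column 2, leaving r3c2 = 2.
Column 3 now contains 2, so r3c3 = 1.
Completed grid: 5 4 2 3 6 1 / 3 1 5 2 4 6 / 4 2 1 6 3 5 / 1 6 4 5 2 3 / 2 3 6 1 5 4 / 6 5 3 4 1 2.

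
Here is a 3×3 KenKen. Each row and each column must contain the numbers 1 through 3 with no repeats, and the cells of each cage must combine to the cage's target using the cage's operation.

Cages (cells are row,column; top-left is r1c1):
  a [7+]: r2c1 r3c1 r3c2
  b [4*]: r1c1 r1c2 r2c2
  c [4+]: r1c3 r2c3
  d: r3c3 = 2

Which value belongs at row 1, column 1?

2

Cage b needs product 4, leaving r1c1 = 2.
The 3 cells of cage b must have product 4, leaving r1c2 = 1.
Row 1 already has 1; hence r1c3 = 3.
Column 1 already has 2, leaving r2c1 = 3.
Cage b needs product 4, so r2c2 = 2.
Column 3 already has 3, which forces r2c3 = 1.
3 is placed in column 1, which forces r3c1 = 1.
Column 2 now contains 2, so r3c2 = 3.
Cage d is a single given cell; hence r3c3 = 2.
Completed grid: 2 1 3 / 3 2 1 / 1 3 2.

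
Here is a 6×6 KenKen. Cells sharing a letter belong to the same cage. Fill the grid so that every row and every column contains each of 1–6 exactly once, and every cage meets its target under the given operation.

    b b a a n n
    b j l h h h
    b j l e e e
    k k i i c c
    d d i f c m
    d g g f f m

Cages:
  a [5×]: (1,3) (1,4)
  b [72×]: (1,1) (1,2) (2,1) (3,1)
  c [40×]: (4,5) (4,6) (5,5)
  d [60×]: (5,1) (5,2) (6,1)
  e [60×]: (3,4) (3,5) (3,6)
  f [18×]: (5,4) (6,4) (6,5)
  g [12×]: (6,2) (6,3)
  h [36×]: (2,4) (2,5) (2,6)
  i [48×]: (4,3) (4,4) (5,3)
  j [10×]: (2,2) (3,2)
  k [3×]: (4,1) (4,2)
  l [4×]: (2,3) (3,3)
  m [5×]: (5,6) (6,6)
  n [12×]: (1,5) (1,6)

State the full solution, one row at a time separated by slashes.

Row 2 needs a 5, and only (2,2) is open for it.
Column 2 already has 5, so (3,2) = 2.
The only place for 6 in row 3 is (3,1).
Row 3 needs a 1, and only (3,3) is open for it.
Column 3 already has 1, which forces (1,3) = 5.
Cage a's pair has product 5, so (1,4) = 1.
Column 3 already has 1, which forces (2,3) = 4.
The 4 cells of cage b must have product 72; hence (2,1) = 1.
Column 1 already has 1; hence (4,1) = 3.
3 is placed in row 4, which forces (4,2) = 1.
Cage i needs product 48; hence (4,4) = 4.
Cage c needs product 40, which forces (5,5) = 4.
The 3 cells of cage e must have product 60, leaving (3,6) = 4.
Row 1 needs a 3, and only (1,2) is open for it.
Cage b has product 72, so (1,1) = 4.
3 is placed in column 2, so (5,2) = 6.
Row 5 already has 6, leaving (5,3) = 2.
Row 5 already has 6, leaving (5,4) = 3.
6 is placed in column 2; hence (6,2) = 4.
Column 3 now contains 2; hence (6,3) = 3.
3 is placed in row 6, leaving (6,5) = 1.
Row 6 now contains 1, so (6,6) = 5.
Column 4 now contains 3; hence (3,4) = 5.
The 3 cells of cage e must have product 60, leaving (3,5) = 3.
Column 3 now contains 2; hence (4,3) = 6.
The 3 cells of cage c must have product 40, leaving (4,5) = 5.
5 is placed in column 6, so (4,6) = 2.
Row 5 already has 2; hence (5,1) = 5.
5 is placed in column 6, so (5,6) = 1.
5 is placed in row 6, leaving (6,1) = 2.
The 3 cells of cage f must have product 18, so (6,4) = 6.
Cage n needs two cells with product 12, leaving (1,5) = 2.
2 is placed in column 6; hence (1,6) = 6.
6 is placed in column 4; hence (2,4) = 2.
The 3 cells of cage h must have product 36, leaving (2,5) = 6.
The 3 cells of cage h must have product 36, which forces (2,6) = 3.

4 3 5 1 2 6 / 1 5 4 2 6 3 / 6 2 1 5 3 4 / 3 1 6 4 5 2 / 5 6 2 3 4 1 / 2 4 3 6 1 5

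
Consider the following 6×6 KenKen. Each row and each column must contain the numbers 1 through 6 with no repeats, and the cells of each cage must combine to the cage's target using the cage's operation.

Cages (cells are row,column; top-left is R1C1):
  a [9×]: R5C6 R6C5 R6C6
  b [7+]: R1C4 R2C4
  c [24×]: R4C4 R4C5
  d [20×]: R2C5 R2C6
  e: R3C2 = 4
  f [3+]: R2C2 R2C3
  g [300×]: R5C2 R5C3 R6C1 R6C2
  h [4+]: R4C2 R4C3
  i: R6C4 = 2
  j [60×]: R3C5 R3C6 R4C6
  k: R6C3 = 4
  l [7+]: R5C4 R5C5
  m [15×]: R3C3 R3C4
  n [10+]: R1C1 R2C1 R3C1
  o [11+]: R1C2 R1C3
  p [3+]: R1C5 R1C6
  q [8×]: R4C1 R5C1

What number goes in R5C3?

E is a freebie, leaving R3C2 = 4.
The 3 cells of cage a must have product 9; hence R5C6 = 3.
Cage k is a single given cell; hence R6C3 = 4.
I is a freebie, which forces R6C4 = 2.
Cage a has product 9, which forces R6C5 = 3.
Cage a needs product 9, leaving R6C6 = 1.
Cage p needs two cells with sum 3, which forces R1C5 = 1.
Column 6 now contains 1, which forces R1C6 = 2.
Cage j needs product 60, leaving R3C5 = 2.
Column 5 now contains 2, leaving R5C5 = 6.
Cage c's pair has product 24, so R4C4 = 6.
Column 5 now contains 6, which forces R4C5 = 4.
Row 4 already has 6, leaving R4C6 = 5.
Cage l's pair has sum 7; hence R5C4 = 1.
Column 5 now contains 4, which forces R2C5 = 5.
Column 6 now contains 5; hence R2C6 = 4.
Column 6 now contains 5, so R3C6 = 6.
Row 4 now contains 4, leaving R4C1 = 2.
The two cells of cage q must have product 8, leaving R5C1 = 4.
The two cells of cage b must have sum 7, leaving R1C4 = 4.
Row 2 now contains 4, so R2C4 = 3.
3 is placed in column 4; hence R3C4 = 5.
5 is placed in row 3, which forces R3C3 = 3.
3 is placed in column 3, which forces R4C3 = 1.
The 3 cells of cage n must have sum 10, so R1C1 = 3.
The 3 cells of cage n must have sum 10, leaving R2C1 = 6.
The two cells of cage f must have sum 3, which forces R2C2 = 1.
Column 3 now contains 1, leaving R2C3 = 2.
3 is placed in row 3, which forces R3C1 = 1.
1 is placed in row 4, so R4C2 = 3.
Column 3 now contains 2, so R5C3 = 5.
Column 1 already has 6, so R6C1 = 5.
5 is placed in row 6, so R6C2 = 6.
Column 2 already has 6, which forces R1C2 = 5.
Column 3 now contains 5, which forces R1C3 = 6.
Row 5 already has 5, leaving R5C2 = 2.
The full grid is 3 5 6 4 1 2 / 6 1 2 3 5 4 / 1 4 3 5 2 6 / 2 3 1 6 4 5 / 4 2 5 1 6 3 / 5 6 4 2 3 1.

5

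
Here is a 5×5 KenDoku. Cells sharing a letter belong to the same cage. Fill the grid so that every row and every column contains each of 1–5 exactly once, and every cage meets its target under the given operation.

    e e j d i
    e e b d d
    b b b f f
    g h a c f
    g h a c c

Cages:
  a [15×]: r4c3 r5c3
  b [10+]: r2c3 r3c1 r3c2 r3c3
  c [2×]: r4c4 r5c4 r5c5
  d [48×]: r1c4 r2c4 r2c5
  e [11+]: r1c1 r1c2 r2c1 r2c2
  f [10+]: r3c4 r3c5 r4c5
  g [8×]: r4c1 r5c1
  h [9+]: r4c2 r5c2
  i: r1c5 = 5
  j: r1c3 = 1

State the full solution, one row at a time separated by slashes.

Cage j is given, leaving r1c3 = 1.
Cage d has product 48, so r1c4 = 4.
Cage i is a single given cell, which forces r1c5 = 5.
Cage d needs product 48, leaving r2c4 = 3.
Cage d needs product 48, so r2c5 = 4.
The 3 cells of cage c must have product 2; hence r4c4 = 1.
Cage c has product 2, which forces r5c4 = 2.
The 3 cells of cage c must have product 2; hence r5c5 = 1.
Row 2 now contains 4, which forces r2c3 = 2.
2 is placed in column 4, which forces r3c4 = 5.
Cage g's pair has product 8; hence r4c1 = 2.
Row 4 now contains 2, so r4c5 = 3.
Row 5 already has 2; hence r5c1 = 4.
Row 5 already has 4, which forces r5c2 = 5.
Row 5 now contains 5, so r5c3 = 3.
Column 1 already has 2, leaving r1c1 = 3.
Cage e needs sum 11, leaving r1c2 = 2.
Cage e has sum 11, so r2c1 = 5.
Column 2 already has 5, which forces r2c2 = 1.
Column 1 already has 3; hence r3c1 = 1.
Column 2 already has 1, so r3c2 = 3.
Column 3 now contains 3; hence r3c3 = 4.
Column 5 now contains 3, which forces r3c5 = 2.
Column 2 already has 5, which forces r4c2 = 4.
Row 4 now contains 3, so r4c3 = 5.

3 2 1 4 5 / 5 1 2 3 4 / 1 3 4 5 2 / 2 4 5 1 3 / 4 5 3 2 1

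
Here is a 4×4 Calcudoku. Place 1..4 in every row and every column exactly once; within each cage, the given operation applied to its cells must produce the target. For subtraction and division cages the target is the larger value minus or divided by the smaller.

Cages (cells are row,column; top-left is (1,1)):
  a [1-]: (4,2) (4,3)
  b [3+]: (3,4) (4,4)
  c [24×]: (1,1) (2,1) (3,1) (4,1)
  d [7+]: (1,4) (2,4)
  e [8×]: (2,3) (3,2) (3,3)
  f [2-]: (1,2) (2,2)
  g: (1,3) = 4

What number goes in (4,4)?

1

Cage g is given, leaving (1,3) = 4.
4 is placed in row 1, which forces (1,4) = 3.
3 is placed in column 4, leaving (2,4) = 4.
Cage f needs two cells with difference 2, leaving (1,2) = 1.
The two cells of cage f must have difference 2, so (2,2) = 3.
The 3 cells of cage e must have product 8, which forces (3,2) = 4.
Column 2 now contains 4, leaving (4,2) = 2.
2 is placed in row 4, which forces (4,4) = 1.
Row 1 now contains 1; hence (1,1) = 2.
The 4 cells of cage c must have product 24; hence (2,1) = 1.
Row 2 now contains 1, so (2,3) = 2.
The 4 cells of cage c must have product 24, so (3,1) = 3.
2 is placed in column 3, so (3,3) = 1.
1 is placed in column 4, which forces (3,4) = 2.
Cage c needs product 24, which forces (4,1) = 4.
Row 4 already has 1, so (4,3) = 3.
The full grid is 2 1 4 3 / 1 3 2 4 / 3 4 1 2 / 4 2 3 1.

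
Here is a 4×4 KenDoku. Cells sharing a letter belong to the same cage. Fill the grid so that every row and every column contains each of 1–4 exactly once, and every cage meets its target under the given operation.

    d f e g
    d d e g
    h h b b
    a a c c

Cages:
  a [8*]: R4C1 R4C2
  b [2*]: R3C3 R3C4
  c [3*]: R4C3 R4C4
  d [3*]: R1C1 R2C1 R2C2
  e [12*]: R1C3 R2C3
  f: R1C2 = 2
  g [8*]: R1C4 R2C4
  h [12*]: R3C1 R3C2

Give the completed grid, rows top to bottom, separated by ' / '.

1 2 3 4 / 3 1 4 2 / 4 3 2 1 / 2 4 1 3

Cage d needs product 3, so R1C1 = 1.
Cage f is given; hence R1C2 = 2.
2 is placed in row 1; hence R1C4 = 4.
Cage d needs product 3, so R2C1 = 3.
The 3 cells of cage d must have product 3, which forces R2C2 = 1.
Row 2 already has 3, leaving R2C3 = 4.
4 is placed in column 4, so R2C4 = 2.
Column 1 now contains 3, which forces R3C1 = 4.
Row 3 now contains 4, leaving R3C2 = 3.
Column 4 already has 2, so R3C4 = 1.
Column 1 already has 4; hence R4C1 = 2.
Column 2 already has 2, so R4C2 = 4.
1 is placed in column 4, leaving R4C4 = 3.
Row 1 now contains 4; hence R1C3 = 3.
1 is placed in row 3; hence R3C3 = 2.
Row 4 now contains 3; hence R4C3 = 1.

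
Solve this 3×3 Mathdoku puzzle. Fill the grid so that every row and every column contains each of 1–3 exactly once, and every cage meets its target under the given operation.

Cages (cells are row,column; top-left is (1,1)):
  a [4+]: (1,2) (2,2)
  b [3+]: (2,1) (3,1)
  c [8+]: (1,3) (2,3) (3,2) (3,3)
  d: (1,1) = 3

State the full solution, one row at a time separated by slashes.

3 1 2 / 2 3 1 / 1 2 3

Cage d is given, so (1,1) = 3.
Row 1 already has 3, leaving (1,2) = 1.
1 is placed in row 1, so (1,3) = 2.
Column 2 already has 1, which forces (2,2) = 3.
Row 2 already has 3, so (2,3) = 1.
Cage c has sum 8, so (3,2) = 2.
Column 3 already has 1, so (3,3) = 3.
Row 2 already has 1, which forces (2,1) = 2.
2 is placed in row 3, leaving (3,1) = 1.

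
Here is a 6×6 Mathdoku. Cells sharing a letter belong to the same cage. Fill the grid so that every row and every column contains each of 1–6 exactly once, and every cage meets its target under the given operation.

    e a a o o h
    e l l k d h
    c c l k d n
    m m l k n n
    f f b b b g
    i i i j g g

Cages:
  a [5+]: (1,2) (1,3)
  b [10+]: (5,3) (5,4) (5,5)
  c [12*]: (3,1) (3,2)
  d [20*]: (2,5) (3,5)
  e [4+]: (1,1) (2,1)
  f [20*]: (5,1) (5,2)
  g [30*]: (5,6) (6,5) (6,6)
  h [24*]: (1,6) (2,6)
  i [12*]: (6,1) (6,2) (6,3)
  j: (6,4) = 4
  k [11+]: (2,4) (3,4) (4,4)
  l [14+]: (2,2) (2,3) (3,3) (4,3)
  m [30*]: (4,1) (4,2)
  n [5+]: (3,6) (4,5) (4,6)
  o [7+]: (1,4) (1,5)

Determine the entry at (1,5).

2

J is a freebie; hence (6,4) = 4.
Row 4 needs a 4, and only (4,3) is open for it.
The only place for 2 in row 5 is (5,6).
Column 6 now contains 2, leaving (3,6) = 1.
The 3 cells of cage n must have sum 5, so (4,5) = 1.
Cage n has sum 5, leaving (4,6) = 3.
Column 6 now contains 3; hence (6,6) = 5.
Row 4 already has 3, leaving (4,4) = 2.
5 is placed in row 6; hence (6,5) = 3.
3 is placed in column 5, leaving (5,5) = 6.
Row 1 needs a 5, and only (1,4) is open for it.
The two cells of cage o must have sum 7, which forces (1,5) = 2.
Cage a's pair has sum 5; hence (1,2) = 4.
The two cells of cage a must have sum 5; hence (1,3) = 1.
Row 1 now contains 4, so (1,6) = 6.
Column 6 now contains 6, leaving (2,6) = 4.
Column 2 now contains 4, so (5,2) = 5.
Column 3 now contains 1, which forces (5,3) = 3.
Row 5 already has 3, leaving (5,4) = 1.
1 is placed in row 1, which forces (1,1) = 3.
Cage e's pair has sum 4, so (2,1) = 1.
Row 2 now contains 4; hence (2,5) = 5.
Cage d needs two cells with product 20; hence (3,5) = 4.
The two cells of cage m must have product 30, so (4,1) = 5.
Column 2 now contains 5, leaving (4,2) = 6.
Row 5 already has 5, so (5,1) = 4.
Cage c needs two cells with product 12; hence (3,1) = 6.
The two cells of cage c must have product 12, leaving (3,2) = 2.
2 is placed in row 3, so (3,3) = 5.
Row 3 already has 6; hence (3,4) = 3.
Column 1 already has 6; hence (6,1) = 2.
Cage i needs product 12, so (6,2) = 1.
Row 6 already has 2, which forces (6,3) = 6.
Column 2 now contains 2, which forces (2,2) = 3.
Column 3 now contains 6, so (2,3) = 2.
Column 4 already has 3, which forces (2,4) = 6.
The full grid is 3 4 1 5 2 6 / 1 3 2 6 5 4 / 6 2 5 3 4 1 / 5 6 4 2 1 3 / 4 5 3 1 6 2 / 2 1 6 4 3 5.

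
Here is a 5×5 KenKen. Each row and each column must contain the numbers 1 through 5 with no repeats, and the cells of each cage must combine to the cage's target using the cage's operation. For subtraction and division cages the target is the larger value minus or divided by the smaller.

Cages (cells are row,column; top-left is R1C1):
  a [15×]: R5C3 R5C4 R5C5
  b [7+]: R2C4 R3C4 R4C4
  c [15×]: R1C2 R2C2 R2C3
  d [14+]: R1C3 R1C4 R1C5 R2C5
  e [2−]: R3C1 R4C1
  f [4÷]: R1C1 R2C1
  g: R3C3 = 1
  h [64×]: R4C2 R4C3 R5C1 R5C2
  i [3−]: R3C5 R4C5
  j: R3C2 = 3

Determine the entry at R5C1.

J is a freebie, which forces R3C2 = 3.
Cage g is a single given cell, so R3C3 = 1.
The 3 cells of cage c must have product 15; hence R2C3 = 3.
Column 3 already has 3, leaving R5C3 = 5.
The only place for 3 in row 4 is R4C1.
The two cells of cage e must have difference 2; hence R3C1 = 5.
The only place for 5 in row 4 is R4C5.
Cage d has sum 14, which forces R1C4 = 5.
The two cells of cage i must have difference 3, which forces R3C5 = 2.
Row 1 already has 5, so R1C2 = 1.
Row 1 already has 1, which forces R1C5 = 3.
Cage c has product 15, so R2C2 = 5.
Column 5 already has 2, so R2C5 = 4.
2 is placed in row 3; hence R3C4 = 4.
Column 5 already has 3, which forces R5C5 = 1.
Row 1 already has 1, which forces R1C1 = 4.
The 4 cells of cage d must have sum 14, leaving R1C3 = 2.
Row 2 already has 4, leaving R2C1 = 1.
1 is placed in row 2, so R2C4 = 2.
Column 3 already has 2; hence R4C3 = 4.
2 is placed in column 4; hence R4C4 = 1.
Column 1 already has 4, which forces R5C1 = 2.
Row 5 already has 2, so R5C2 = 4.
Row 5 already has 1; hence R5C4 = 3.
4 is placed in row 4; hence R4C2 = 2.
Filled in: 4 1 2 5 3 / 1 5 3 2 4 / 5 3 1 4 2 / 3 2 4 1 5 / 2 4 5 3 1.

2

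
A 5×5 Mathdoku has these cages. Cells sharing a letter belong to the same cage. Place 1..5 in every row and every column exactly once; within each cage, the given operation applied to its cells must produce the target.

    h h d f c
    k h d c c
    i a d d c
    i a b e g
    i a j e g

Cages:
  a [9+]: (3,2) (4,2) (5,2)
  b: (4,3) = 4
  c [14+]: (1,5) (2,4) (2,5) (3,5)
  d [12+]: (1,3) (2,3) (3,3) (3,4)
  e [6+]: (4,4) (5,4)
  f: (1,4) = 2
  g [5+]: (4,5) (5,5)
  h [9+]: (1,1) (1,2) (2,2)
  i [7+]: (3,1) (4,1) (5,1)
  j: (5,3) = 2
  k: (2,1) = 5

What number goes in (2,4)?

4

F is a freebie, so (1,4) = 2.
Cage k is given; hence (2,1) = 5.
B is a freebie, which forces (4,3) = 4.
Cage j is a single given cell, which forces (5,3) = 2.
The 4 cells of cage d must have sum 12, leaving (3,4) = 3.
Column 4 now contains 3, leaving (2,4) = 4.
Row 4 needs a 3, and only (4,2) is open for it.
Cage h needs sum 9, which forces (1,1) = 3.
Cage d needs sum 12, leaving (2,3) = 3.
3 is placed in row 2, which forces (2,5) = 1.
Column 5 already has 1, leaving (4,5) = 2.
Cage h needs sum 9, which forces (1,2) = 4.
Row 1 now contains 4, leaving (1,5) = 5.
Row 2 already has 1; hence (2,2) = 2.
Cage i has sum 7; hence (3,1) = 2.
Column 5 already has 5, which forces (3,5) = 4.
Row 4 already has 2, which forces (4,1) = 1.
1 is placed in row 4, which forces (4,4) = 5.
The 3 cells of cage i must have sum 7, which forces (5,1) = 4.
Column 4 now contains 5; hence (5,4) = 1.
Cage g needs two cells with sum 5, which forces (5,5) = 3.
Row 1 now contains 5, which forces (1,3) = 1.
Cage a has sum 9, so (3,2) = 1.
Cage d needs sum 12, leaving (3,3) = 5.
Row 5 already has 1; hence (5,2) = 5.
The full grid is 3 4 1 2 5 / 5 2 3 4 1 / 2 1 5 3 4 / 1 3 4 5 2 / 4 5 2 1 3.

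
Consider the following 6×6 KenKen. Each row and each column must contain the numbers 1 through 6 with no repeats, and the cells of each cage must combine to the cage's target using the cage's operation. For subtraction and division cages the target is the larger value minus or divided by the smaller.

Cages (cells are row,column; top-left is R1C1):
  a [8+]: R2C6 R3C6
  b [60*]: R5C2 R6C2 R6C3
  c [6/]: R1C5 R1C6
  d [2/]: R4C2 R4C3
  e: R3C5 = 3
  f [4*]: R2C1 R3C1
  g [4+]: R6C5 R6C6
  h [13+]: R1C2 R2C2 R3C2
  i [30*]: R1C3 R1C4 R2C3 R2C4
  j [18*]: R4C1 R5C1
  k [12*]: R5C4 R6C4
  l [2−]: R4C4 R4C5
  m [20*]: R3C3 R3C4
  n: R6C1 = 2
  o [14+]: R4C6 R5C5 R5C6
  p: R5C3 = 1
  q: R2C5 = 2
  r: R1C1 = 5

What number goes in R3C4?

R is a freebie, so R1C1 = 5.
Q is a freebie, leaving R2C5 = 2.
E is a freebie; hence R3C5 = 3.
Cage p is a single given cell, so R5C3 = 1.
Cage n is a single given cell; hence R6C1 = 2.
Column 5 now contains 3, so R6C5 = 1.
Row 6 already has 1, so R6C6 = 3.
Column 5 already has 1, which forces R1C5 = 6.
Cage c needs two cells with quotient 6, so R1C6 = 1.
Cage a needs two cells with sum 8, leaving R2C6 = 6.
The two cells of cage a must have sum 8, which forces R3C6 = 2.
Column 6 now contains 2, which forces R5C6 = 4.
Cage i has product 30, which forces R2C3 = 5.
The 4 cells of cage i must have product 30, which forces R2C4 = 1.
Cage h needs sum 13, so R3C2 = 6.
Column 3 now contains 5; hence R3C3 = 4.
4 is placed in row 3, which forces R3C4 = 5.
Column 6 already has 4, so R4C6 = 5.
Row 5 now contains 4, which forces R5C5 = 5.
Column 3 now contains 4; hence R6C3 = 6.
Row 6 now contains 6, so R6C4 = 4.
Row 2 now contains 1, leaving R2C1 = 4.
Row 2 now contains 4, which forces R2C2 = 3.
4 is placed in row 3, leaving R3C1 = 1.
Cage d's pair has quotient 2, which forces R4C3 = 2.
2 is placed in row 4, so R4C4 = 6.
Row 4 now contains 5, leaving R4C5 = 4.
Cage b needs product 60, which forces R5C2 = 2.
The two cells of cage k must have product 12; hence R5C4 = 3.
4 is placed in row 6, which forces R6C2 = 5.
3 is placed in column 2, so R1C2 = 4.
2 is placed in column 3, which forces R1C3 = 3.
Column 4 already has 3, which forces R1C4 = 2.
Row 4 now contains 6, so R4C1 = 3.
4 is placed in row 4, so R4C2 = 1.
3 is placed in row 5, which forces R5C1 = 6.
The full grid is 5 4 3 2 6 1 / 4 3 5 1 2 6 / 1 6 4 5 3 2 / 3 1 2 6 4 5 / 6 2 1 3 5 4 / 2 5 6 4 1 3.

5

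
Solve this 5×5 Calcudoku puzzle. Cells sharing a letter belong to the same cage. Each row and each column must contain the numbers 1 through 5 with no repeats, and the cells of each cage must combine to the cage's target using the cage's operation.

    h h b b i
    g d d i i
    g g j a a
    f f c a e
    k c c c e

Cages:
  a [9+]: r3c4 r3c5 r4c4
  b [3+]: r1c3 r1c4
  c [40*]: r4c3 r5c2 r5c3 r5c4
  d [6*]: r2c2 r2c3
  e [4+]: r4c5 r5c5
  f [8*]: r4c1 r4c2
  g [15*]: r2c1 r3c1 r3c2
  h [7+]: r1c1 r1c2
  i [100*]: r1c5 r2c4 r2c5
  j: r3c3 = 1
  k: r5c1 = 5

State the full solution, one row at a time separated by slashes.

The 3 cells of cage i must have product 100; hence r1c5 = 5.
Cage i has product 100, so r2c4 = 5.
Cage i has product 100, leaving r2c5 = 4.
J is a freebie; hence r3c3 = 1.
Cage k is given, so r5c1 = 5.
1 is placed in column 3, so r1c3 = 2.
Cage b's pair has sum 3, so r1c4 = 1.
The 3 cells of cage g must have product 15; hence r2c1 = 1.
Column 3 now contains 2, which forces r2c3 = 3.
5 is placed in column 1, which forces r3c1 = 3.
The 3 cells of cage g must have product 15, so r3c2 = 5.
3 is placed in row 3, which forces r3c5 = 2.
Cage c has product 40, so r4c3 = 5.
Column 3 now contains 2, which forces r5c3 = 4.
Row 5 already has 4, leaving r5c4 = 2.
Column 1 now contains 3, which forces r1c1 = 4.
The two cells of cage h must have sum 7, which forces r1c2 = 3.
3 is placed in row 2, leaving r2c2 = 2.
Row 3 now contains 2, so r3c4 = 4.
Column 1 already has 4, so r4c1 = 2.
2 is placed in column 2; hence r4c2 = 4.
Cage a has sum 9, so r4c4 = 3.
Row 4 now contains 3, so r4c5 = 1.
Row 5 now contains 2, which forces r5c2 = 1.
Column 5 now contains 1, leaving r5c5 = 3.

4 3 2 1 5 / 1 2 3 5 4 / 3 5 1 4 2 / 2 4 5 3 1 / 5 1 4 2 3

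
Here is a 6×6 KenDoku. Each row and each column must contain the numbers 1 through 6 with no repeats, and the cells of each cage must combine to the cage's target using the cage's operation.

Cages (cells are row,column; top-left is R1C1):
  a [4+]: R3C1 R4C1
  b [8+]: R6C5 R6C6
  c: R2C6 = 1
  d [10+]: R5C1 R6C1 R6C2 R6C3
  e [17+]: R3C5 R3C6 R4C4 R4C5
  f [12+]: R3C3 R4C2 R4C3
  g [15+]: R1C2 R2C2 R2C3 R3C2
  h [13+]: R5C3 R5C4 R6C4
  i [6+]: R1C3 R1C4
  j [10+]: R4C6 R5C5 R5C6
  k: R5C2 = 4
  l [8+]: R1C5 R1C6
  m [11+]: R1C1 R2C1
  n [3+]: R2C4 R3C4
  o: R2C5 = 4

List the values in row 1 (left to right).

6 1 2 4 3 5

Cage o is a single given cell, leaving R2C5 = 4.
Cage c is given, which forces R2C6 = 1.
Cage k is a single given cell, which forces R5C2 = 4.
Row 2 already has 1, which forces R2C4 = 2.
Cage n needs two cells with sum 3, so R3C4 = 1.
1 is placed in row 3; hence R3C1 = 3.
Cage a's pair has sum 4, which forces R4C1 = 1.
Column 1 now contains 1, which forces R5C1 = 2.
Row 1 needs a 4, and only R1C4 is open for it.
Cage i's pair has sum 6, which forces R1C3 = 2.
Cage h has sum 13, leaving R5C3 = 5.
The 3 cells of cage h must have sum 13, leaving R5C4 = 3.
Row 5 already has 3, leaving R5C5 = 1.
Row 5 already has 3, which forces R5C6 = 6.
Column 4 now contains 4, which forces R6C4 = 5.
The 4 cells of cage g must have sum 15, so R1C2 = 1.
Column 4 now contains 5, which forces R4C4 = 6.
Cage j needs sum 10, which forces R4C6 = 3.
5 is placed in row 6; hence R6C1 = 4.
Column 2 now contains 1, leaving R6C2 = 3.
3 is placed in row 6, which forces R6C3 = 1.
The two cells of cage b must have sum 8; hence R6C5 = 6.
Cage b's pair has sum 8, leaving R6C6 = 2.
The two cells of cage l must have sum 8; hence R1C5 = 3.
3 is placed in column 6, so R1C6 = 5.
The 4 cells of cage g must have sum 15, leaving R2C3 = 3.
The 3 cells of cage f must have sum 12, so R3C3 = 6.
Column 6 now contains 2, so R3C6 = 4.
Cage f needs sum 12, which forces R4C2 = 2.
Row 4 now contains 3, so R4C3 = 4.
Row 4 already has 2, so R4C5 = 5.
5 is placed in row 1; hence R1C1 = 6.
Cage m needs two cells with sum 11, which forces R2C1 = 5.
Cage g needs sum 15; hence R2C2 = 6.
Row 3 now contains 6, leaving R3C2 = 5.
Column 5 now contains 5, which forces R3C5 = 2.
Completed grid: 6 1 2 4 3 5 / 5 6 3 2 4 1 / 3 5 6 1 2 4 / 1 2 4 6 5 3 / 2 4 5 3 1 6 / 4 3 1 5 6 2.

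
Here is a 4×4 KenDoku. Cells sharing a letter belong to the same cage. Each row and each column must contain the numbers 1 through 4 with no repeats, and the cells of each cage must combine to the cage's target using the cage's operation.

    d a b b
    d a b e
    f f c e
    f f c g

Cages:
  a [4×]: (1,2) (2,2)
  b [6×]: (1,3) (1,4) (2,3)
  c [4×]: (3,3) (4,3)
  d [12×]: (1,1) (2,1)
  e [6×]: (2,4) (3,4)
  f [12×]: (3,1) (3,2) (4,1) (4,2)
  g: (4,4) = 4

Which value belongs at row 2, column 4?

2

Cage g is a single given cell, so (4,4) = 4.
Cage c's pair has product 4, which forces (3,3) = 4.
Row 4 now contains 4; hence (4,3) = 1.
The 3 cells of cage b must have product 6, which forces (1,4) = 1.
1 is placed in row 1, leaving (1,2) = 4.
The two cells of cage a must have product 4, so (2,2) = 1.
1 is placed in column 2, which forces (3,2) = 2.
Row 3 already has 2, which forces (3,4) = 3.
2 is placed in column 2, leaving (4,2) = 3.
Row 1 already has 4; hence (1,1) = 3.
Row 1 now contains 3, which forces (1,3) = 2.
The two cells of cage d must have product 12, leaving (2,1) = 4.
Column 3 now contains 2, which forces (2,3) = 3.
Column 4 already has 3; hence (2,4) = 2.
Row 3 already has 2, which forces (3,1) = 1.
Row 4 already has 3, leaving (4,1) = 2.
Filled in: 3 4 2 1 / 4 1 3 2 / 1 2 4 3 / 2 3 1 4.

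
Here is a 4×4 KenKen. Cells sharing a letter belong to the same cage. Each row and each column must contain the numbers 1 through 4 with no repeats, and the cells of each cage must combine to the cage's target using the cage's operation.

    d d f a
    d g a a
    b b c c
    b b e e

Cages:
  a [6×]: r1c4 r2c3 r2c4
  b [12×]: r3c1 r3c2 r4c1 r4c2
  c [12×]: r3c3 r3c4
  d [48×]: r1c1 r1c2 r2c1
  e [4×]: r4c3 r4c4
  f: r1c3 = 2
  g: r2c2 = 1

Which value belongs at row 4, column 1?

2

Cage d has product 48, which forces r1c1 = 3.
Cage d needs product 48, leaving r1c2 = 4.
F is a freebie, which forces r1c3 = 2.
Row 1 already has 2; hence r1c4 = 1.
The 3 cells of cage d must have product 48, so r2c1 = 4.
G is a freebie; hence r2c2 = 1.
Row 2 now contains 1, leaving r2c3 = 3.
Row 2 now contains 3, leaving r2c4 = 2.
3 is placed in column 3, which forces r3c3 = 4.
Row 3 now contains 4, which forces r3c4 = 3.
Column 3 now contains 4, leaving r4c3 = 1.
1 is placed in column 4; hence r4c4 = 4.
Cage b has product 12, which forces r3c1 = 1.
Row 3 now contains 3, so r3c2 = 2.
Row 4 already has 1, leaving r4c1 = 2.
The 4 cells of cage b must have product 12, which forces r4c2 = 3.
Filled in: 3 4 2 1 / 4 1 3 2 / 1 2 4 3 / 2 3 1 4.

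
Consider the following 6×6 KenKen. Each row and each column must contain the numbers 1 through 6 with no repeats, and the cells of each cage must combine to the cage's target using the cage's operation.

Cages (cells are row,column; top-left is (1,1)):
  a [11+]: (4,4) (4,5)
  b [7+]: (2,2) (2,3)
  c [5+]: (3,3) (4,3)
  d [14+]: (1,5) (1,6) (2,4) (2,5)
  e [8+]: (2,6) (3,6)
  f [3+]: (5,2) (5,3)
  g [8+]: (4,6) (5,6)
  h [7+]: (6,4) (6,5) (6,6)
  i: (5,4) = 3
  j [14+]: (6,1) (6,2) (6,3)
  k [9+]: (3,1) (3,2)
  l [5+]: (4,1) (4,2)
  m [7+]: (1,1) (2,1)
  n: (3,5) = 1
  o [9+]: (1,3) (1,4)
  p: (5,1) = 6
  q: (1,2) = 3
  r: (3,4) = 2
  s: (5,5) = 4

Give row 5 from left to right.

6 2 1 3 4 5

Cage q is given, leaving (1,2) = 3.
R is a freebie, so (3,4) = 2.
Cage n is a single given cell; hence (3,5) = 1.
P is a freebie, which forces (5,1) = 6.
Cage i is a single given cell; hence (5,4) = 3.
Cage s is a single given cell, which forces (5,5) = 4.
Column 5 already has 4, leaving (6,5) = 2.
In row 1, 1 can only go at (1,6), so (1,6) = 1.
Cage d has sum 14, leaving (2,5) = 3.
Cage h has sum 7, so (6,4) = 1.
Column 6 now contains 1, which forces (6,6) = 4.
Row 1 needs a 2, and only (1,1) is open for it.
Column 1 now contains 2; hence (2,1) = 5.
Row 2 already has 5, which forces (2,4) = 4.
Row 2 already has 5, leaving (2,6) = 2.
Column 6 now contains 2, so (5,6) = 5.
Column 1 already has 5, which forces (6,1) = 3.
The two cells of cage o must have sum 9, which forces (1,3) = 4.
4 is placed in column 4, leaving (1,4) = 5.
Cage d needs sum 14, so (1,5) = 6.
Column 1 now contains 3, leaving (3,1) = 4.
The two cells of cage k must have sum 9, leaving (3,2) = 5.
Column 3 now contains 4, leaving (3,3) = 3.
The two cells of cage e must have sum 8, which forces (3,6) = 6.
Column 1 already has 4, leaving (4,1) = 1.
1 is placed in row 4; hence (4,2) = 4.
1 is placed in row 4; hence (4,3) = 2.
5 is placed in column 4; hence (4,4) = 6.
Column 5 already has 6, so (4,5) = 5.
The two cells of cage g must have sum 8, leaving (4,6) = 3.
2 is placed in column 3, so (5,3) = 1.
5 is placed in column 2; hence (6,2) = 6.
Row 6 already has 6, leaving (6,3) = 5.
Column 2 already has 6, leaving (2,2) = 1.
1 is placed in column 3, which forces (2,3) = 6.
Row 5 now contains 1, so (5,2) = 2.
Filled in: 2 3 4 5 6 1 / 5 1 6 4 3 2 / 4 5 3 2 1 6 / 1 4 2 6 5 3 / 6 2 1 3 4 5 / 3 6 5 1 2 4.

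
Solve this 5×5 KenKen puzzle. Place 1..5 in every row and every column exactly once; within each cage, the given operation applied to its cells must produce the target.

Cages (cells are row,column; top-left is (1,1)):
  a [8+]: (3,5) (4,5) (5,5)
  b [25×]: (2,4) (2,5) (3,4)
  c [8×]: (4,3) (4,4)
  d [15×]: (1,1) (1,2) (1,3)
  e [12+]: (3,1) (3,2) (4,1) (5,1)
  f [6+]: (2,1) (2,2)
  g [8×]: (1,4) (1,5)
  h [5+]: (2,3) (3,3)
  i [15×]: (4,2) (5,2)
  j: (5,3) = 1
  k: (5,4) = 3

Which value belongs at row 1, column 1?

Cage b needs product 25; hence (2,4) = 1.
The 3 cells of cage b must have product 25, which forces (2,5) = 5.
The 3 cells of cage b must have product 25, leaving (3,4) = 5.
Cage j is given, which forces (5,3) = 1.
Cage k is given, so (5,4) = 3.
Cage i's pair has product 15, which forces (4,2) = 3.
Row 4 already has 3, leaving (4,5) = 1.
Row 5 already has 3, which forces (5,2) = 5.
Cage a needs sum 8, which forces (5,5) = 4.
5 is placed in column 2, which forces (1,2) = 1.
Cage g's pair has product 8, which forces (1,4) = 4.
Column 5 already has 4, so (1,5) = 2.
Column 5 already has 1, leaving (3,5) = 3.
Cage e has sum 12; hence (4,1) = 5.
4 is placed in column 4, leaving (4,4) = 2.
4 is placed in row 5, so (5,1) = 2.
5 is placed in column 1, which forces (1,1) = 3.
Cage d needs product 15, so (1,3) = 5.
2 is placed in column 1, which forces (2,1) = 4.
The two cells of cage f must have sum 6, leaving (2,2) = 2.
Cage h needs two cells with sum 5, so (2,3) = 3.
Cage e has sum 12, leaving (3,1) = 1.
Cage e needs sum 12; hence (3,2) = 4.
3 is placed in row 3, which forces (3,3) = 2.
2 is placed in row 4, so (4,3) = 4.
The full grid is 3 1 5 4 2 / 4 2 3 1 5 / 1 4 2 5 3 / 5 3 4 2 1 / 2 5 1 3 4.

3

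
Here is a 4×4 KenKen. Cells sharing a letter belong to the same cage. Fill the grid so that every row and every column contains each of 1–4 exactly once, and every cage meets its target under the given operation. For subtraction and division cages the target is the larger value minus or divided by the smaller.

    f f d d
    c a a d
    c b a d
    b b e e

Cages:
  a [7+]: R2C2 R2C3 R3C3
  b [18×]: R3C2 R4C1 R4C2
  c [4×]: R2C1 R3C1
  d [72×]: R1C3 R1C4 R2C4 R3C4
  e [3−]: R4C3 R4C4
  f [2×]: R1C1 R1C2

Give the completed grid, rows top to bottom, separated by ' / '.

Cage d has product 72, which forces R1C3 = 3.
Cage b needs product 18, so R3C2 = 3.
The 3 cells of cage b must have product 18, leaving R4C1 = 3.
Cage b needs product 18, so R4C2 = 2.
Cage f's pair has product 2; hence R1C1 = 2.
Column 2 already has 2; hence R1C2 = 1.
Row 1 already has 2; hence R1C4 = 4.
Column 2 already has 1, so R2C2 = 4.
The 4 cells of cage d must have product 72, leaving R2C4 = 3.
Column 4 already has 4, so R3C4 = 2.
Column 4 already has 4, which forces R4C4 = 1.
Row 2 now contains 4; hence R2C1 = 1.
Cage a needs sum 7, which forces R2C3 = 2.
Cage c's pair has product 4, which forces R3C1 = 4.
The 3 cells of cage a must have sum 7; hence R3C3 = 1.
1 is placed in row 4, leaving R4C3 = 4.

2 1 3 4 / 1 4 2 3 / 4 3 1 2 / 3 2 4 1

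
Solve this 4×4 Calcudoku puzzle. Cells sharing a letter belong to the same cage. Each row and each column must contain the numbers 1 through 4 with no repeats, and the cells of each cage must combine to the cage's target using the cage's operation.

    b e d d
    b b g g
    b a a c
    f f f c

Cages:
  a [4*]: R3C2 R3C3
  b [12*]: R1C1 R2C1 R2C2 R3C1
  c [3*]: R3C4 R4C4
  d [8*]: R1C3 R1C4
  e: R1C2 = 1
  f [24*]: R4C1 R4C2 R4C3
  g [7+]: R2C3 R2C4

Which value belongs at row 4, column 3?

E is a freebie, which forces R1C2 = 1.
1 is placed in column 2, so R2C2 = 2.
1 is placed in column 2, so R3C2 = 4.
Row 3 already has 4; hence R3C3 = 1.
1 is placed in row 3, which forces R3C4 = 3.
4 is placed in column 2, leaving R4C2 = 3.
Column 4 now contains 3, leaving R4C4 = 1.
The 4 cells of cage b must have product 12; hence R1C1 = 3.
Cage b needs product 12, which forces R2C1 = 1.
Cage g's pair has sum 7, so R2C3 = 3.
Column 4 now contains 3, which forces R2C4 = 4.
Row 3 already has 3; hence R3C1 = 2.
Column 1 now contains 2, leaving R4C1 = 4.
Row 4 already has 4, leaving R4C3 = 2.
2 is placed in column 3, which forces R1C3 = 4.
Column 4 now contains 4, which forces R1C4 = 2.
Filled in: 3 1 4 2 / 1 2 3 4 / 2 4 1 3 / 4 3 2 1.

2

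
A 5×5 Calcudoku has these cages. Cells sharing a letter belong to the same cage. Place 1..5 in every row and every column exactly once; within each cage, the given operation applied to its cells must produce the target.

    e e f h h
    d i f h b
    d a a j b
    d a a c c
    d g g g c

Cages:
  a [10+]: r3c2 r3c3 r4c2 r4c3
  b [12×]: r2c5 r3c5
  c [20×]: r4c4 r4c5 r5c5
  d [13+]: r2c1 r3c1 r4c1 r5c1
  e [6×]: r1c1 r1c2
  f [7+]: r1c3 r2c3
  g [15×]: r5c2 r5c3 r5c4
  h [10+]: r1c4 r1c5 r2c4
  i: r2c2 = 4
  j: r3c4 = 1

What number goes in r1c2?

3

Cage i is given, which forces r2c2 = 4.
4 is placed in row 2; hence r2c5 = 3.
J is a freebie, which forces r3c4 = 1.
3 is placed in column 5; hence r3c5 = 4.
The only place for 1 in row 1 is r1c5.
Cage h needs sum 10; hence r1c4 = 4.
Cage h has sum 10, leaving r2c4 = 5.
Cage c has product 20; hence r4c4 = 2.
1 is placed in column 5, so r4c5 = 5.
Column 4 already has 5, leaving r5c4 = 3.
Cage c has product 20, so r5c5 = 2.
The two cells of cage f must have sum 7, which forces r1c3 = 5.
5 is placed in row 2, which forces r2c1 = 1.
5 is placed in row 2, so r2c3 = 2.
2 is placed in column 3; hence r3c3 = 3.
Cage a needs sum 10, leaving r4c2 = 1.
The 4 cells of cage a must have sum 10, so r4c3 = 4.
1 is placed in column 2, leaving r5c2 = 5.
5 is placed in column 3, so r5c3 = 1.
Row 3 now contains 3, so r3c1 = 5.
Row 3 now contains 3; hence r3c2 = 2.
Row 4 now contains 4, leaving r4c1 = 3.
Row 5 already has 5, which forces r5c1 = 4.
Column 1 already has 3, which forces r1c1 = 2.
Column 2 already has 2, which forces r1c2 = 3.
Completed grid: 2 3 5 4 1 / 1 4 2 5 3 / 5 2 3 1 4 / 3 1 4 2 5 / 4 5 1 3 2.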